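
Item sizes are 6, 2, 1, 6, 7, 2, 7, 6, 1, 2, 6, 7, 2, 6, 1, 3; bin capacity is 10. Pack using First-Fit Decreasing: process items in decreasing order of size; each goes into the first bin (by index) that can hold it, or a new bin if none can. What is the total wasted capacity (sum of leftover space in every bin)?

15

Sorted descending: 7, 7, 7, 6, 6, 6, 6, 6, 3, 2, 2, 2, 2, 1, 1, 1.
7 → bin 1 (remaining 3)
7 → bin 2 (remaining 3)
7 → bin 3 (remaining 3)
6 → bin 4 (remaining 4)
6 → bin 5 (remaining 4)
6 → bin 6 (remaining 4)
6 → bin 7 (remaining 4)
6 → bin 8 (remaining 4)
3 → bin 1 (remaining 0)
2 → bin 2 (remaining 1)
2 → bin 3 (remaining 1)
2 → bin 4 (remaining 2)
2 → bin 4 (remaining 0)
1 → bin 2 (remaining 0)
1 → bin 3 (remaining 0)
1 → bin 5 (remaining 3)
8 bins × 10 = 80; used 65; unused 15.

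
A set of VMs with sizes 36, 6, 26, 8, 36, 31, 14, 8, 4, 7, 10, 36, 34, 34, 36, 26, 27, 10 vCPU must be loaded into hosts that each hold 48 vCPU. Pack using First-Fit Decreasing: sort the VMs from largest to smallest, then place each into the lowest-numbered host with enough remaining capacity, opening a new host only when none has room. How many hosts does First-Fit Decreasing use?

Sorted descending: 36, 36, 36, 36, 34, 34, 31, 27, 26, 26, 14, 10, 10, 8, 8, 7, 6, 4.
Put 36 vCPU in host 1; 12 vCPU remain.
Put 36 vCPU in host 2; 12 vCPU remain.
Put 36 vCPU in host 3; 12 vCPU remain.
Put 36 vCPU in host 4; 12 vCPU remain.
Put 34 vCPU in host 5; 14 vCPU remain.
Put 34 vCPU in host 6; 14 vCPU remain.
Put 31 vCPU in host 7; 17 vCPU remain.
Put 27 vCPU in host 8; 21 vCPU remain.
Put 26 vCPU in host 9; 22 vCPU remain.
Put 26 vCPU in host 10; 22 vCPU remain.
Put 14 vCPU in host 5; 0 vCPU remain.
Put 10 vCPU in host 1; 2 vCPU remain.
Put 10 vCPU in host 2; 2 vCPU remain.
Put 8 vCPU in host 3; 4 vCPU remain.
Put 8 vCPU in host 4; 4 vCPU remain.
Put 7 vCPU in host 6; 7 vCPU remain.
Put 6 vCPU in host 6; 1 vCPU remain.
Put 4 vCPU in host 3; 0 vCPU remain.

10 hosts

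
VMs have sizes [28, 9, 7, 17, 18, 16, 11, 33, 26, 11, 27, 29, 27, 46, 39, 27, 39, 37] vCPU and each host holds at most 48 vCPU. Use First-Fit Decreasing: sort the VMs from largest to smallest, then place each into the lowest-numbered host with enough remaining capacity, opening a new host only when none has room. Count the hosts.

Sorted descending: 46, 39, 39, 37, 33, 29, 28, 27, 27, 27, 26, 18, 17, 16, 11, 11, 9, 7.
Put 46 vCPU in host 1; 2 vCPU remain.
Put 39 vCPU in host 2; 9 vCPU remain.
Put 39 vCPU in host 3; 9 vCPU remain.
Put 37 vCPU in host 4; 11 vCPU remain.
Put 33 vCPU in host 5; 15 vCPU remain.
Put 29 vCPU in host 6; 19 vCPU remain.
Put 28 vCPU in host 7; 20 vCPU remain.
Put 27 vCPU in host 8; 21 vCPU remain.
Put 27 vCPU in host 9; 21 vCPU remain.
Put 27 vCPU in host 10; 21 vCPU remain.
Put 26 vCPU in host 11; 22 vCPU remain.
Put 18 vCPU in host 6; 1 vCPU remain.
Put 17 vCPU in host 7; 3 vCPU remain.
Put 16 vCPU in host 8; 5 vCPU remain.
Put 11 vCPU in host 4; 0 vCPU remain.
Put 11 vCPU in host 5; 4 vCPU remain.
Put 9 vCPU in host 2; 0 vCPU remain.
Put 7 vCPU in host 3; 2 vCPU remain.

11 hosts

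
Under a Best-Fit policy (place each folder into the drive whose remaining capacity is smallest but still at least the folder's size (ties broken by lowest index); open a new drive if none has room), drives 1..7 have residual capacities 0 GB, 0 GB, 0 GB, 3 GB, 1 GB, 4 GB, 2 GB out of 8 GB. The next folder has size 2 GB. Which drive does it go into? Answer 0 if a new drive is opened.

Drives with room: drive 4 (3 GB), drive 6 (4 GB), drive 7 (2 GB).
Tightest fit is drive 7 with 2 GB free.

7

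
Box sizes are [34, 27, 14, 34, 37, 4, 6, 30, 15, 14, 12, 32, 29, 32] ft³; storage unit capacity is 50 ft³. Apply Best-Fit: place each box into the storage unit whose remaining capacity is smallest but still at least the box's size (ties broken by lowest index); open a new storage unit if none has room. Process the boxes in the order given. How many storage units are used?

34 ft³ → storage unit 1 (remaining 16 ft³)
27 ft³ → storage unit 2 (remaining 23 ft³)
14 ft³ → storage unit 1 (remaining 2 ft³)
34 ft³ → storage unit 3 (remaining 16 ft³)
37 ft³ → storage unit 4 (remaining 13 ft³)
4 ft³ → storage unit 4 (remaining 9 ft³)
6 ft³ → storage unit 4 (remaining 3 ft³)
30 ft³ → storage unit 5 (remaining 20 ft³)
15 ft³ → storage unit 3 (remaining 1 ft³)
14 ft³ → storage unit 5 (remaining 6 ft³)
12 ft³ → storage unit 2 (remaining 11 ft³)
32 ft³ → storage unit 6 (remaining 18 ft³)
29 ft³ → storage unit 7 (remaining 21 ft³)
32 ft³ → storage unit 8 (remaining 18 ft³)
Final storage units: [34,14] [27,12] [34,15] [37,4,6] [30,14] [32] [29] [32].

8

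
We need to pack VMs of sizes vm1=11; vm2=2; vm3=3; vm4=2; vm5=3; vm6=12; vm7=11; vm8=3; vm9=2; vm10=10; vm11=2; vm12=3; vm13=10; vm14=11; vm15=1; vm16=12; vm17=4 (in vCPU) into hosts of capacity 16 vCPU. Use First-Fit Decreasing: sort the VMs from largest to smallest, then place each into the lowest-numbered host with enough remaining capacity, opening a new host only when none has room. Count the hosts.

Sorted descending: 12, 12, 11, 11, 11, 10, 10, 4, 3, 3, 3, 3, 2, 2, 2, 2, 1.
Put 12 vCPU in host 1; 4 vCPU remain.
Put 12 vCPU in host 2; 4 vCPU remain.
Put 11 vCPU in host 3; 5 vCPU remain.
Put 11 vCPU in host 4; 5 vCPU remain.
Put 11 vCPU in host 5; 5 vCPU remain.
Put 10 vCPU in host 6; 6 vCPU remain.
Put 10 vCPU in host 7; 6 vCPU remain.
Put 4 vCPU in host 1; 0 vCPU remain.
Put 3 vCPU in host 2; 1 vCPU remain.
Put 3 vCPU in host 3; 2 vCPU remain.
Put 3 vCPU in host 4; 2 vCPU remain.
Put 3 vCPU in host 5; 2 vCPU remain.
Put 2 vCPU in host 3; 0 vCPU remain.
Put 2 vCPU in host 4; 0 vCPU remain.
Put 2 vCPU in host 5; 0 vCPU remain.
Put 2 vCPU in host 6; 4 vCPU remain.
Put 1 vCPU in host 2; 0 vCPU remain.

7 hosts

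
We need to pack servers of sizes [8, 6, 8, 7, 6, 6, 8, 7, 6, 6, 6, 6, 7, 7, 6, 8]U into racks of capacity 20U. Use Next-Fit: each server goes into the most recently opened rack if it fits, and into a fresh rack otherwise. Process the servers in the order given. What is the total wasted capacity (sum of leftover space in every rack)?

rack 1: place 8U, 12U left
rack 1: place 6U, 6U left
rack 2: place 8U, 12U left
rack 2: place 7U, 5U left
rack 3: place 6U, 14U left
rack 3: place 6U, 8U left
rack 3: place 8U, 0U left
rack 4: place 7U, 13U left
rack 4: place 6U, 7U left
rack 4: place 6U, 1U left
rack 5: place 6U, 14U left
rack 5: place 6U, 8U left
rack 5: place 7U, 1U left
rack 6: place 7U, 13U left
rack 6: place 6U, 7U left
rack 7: place 8U, 12U left
7 racks × 20U = 140U; used 108U; unused 32U.

32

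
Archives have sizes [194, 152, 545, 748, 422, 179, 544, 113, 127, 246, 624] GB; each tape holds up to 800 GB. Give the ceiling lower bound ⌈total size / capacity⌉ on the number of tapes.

Total size = 194 + 152 + 545 + 748 + 422 + 179 + 544 + 113 + 127 + 246 + 624 = 3894 GB.
⌈3894 / 800⌉ = 5.

5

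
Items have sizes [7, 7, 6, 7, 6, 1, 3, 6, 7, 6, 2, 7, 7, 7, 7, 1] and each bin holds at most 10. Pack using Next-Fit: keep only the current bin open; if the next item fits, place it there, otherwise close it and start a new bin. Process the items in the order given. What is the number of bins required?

Put 7 in bin 1; 3 remain.
Put 7 in bin 2; 3 remain.
Put 6 in bin 3; 4 remain.
Put 7 in bin 4; 3 remain.
Put 6 in bin 5; 4 remain.
Put 1 in bin 5; 3 remain.
Put 3 in bin 5; 0 remain.
Put 6 in bin 6; 4 remain.
Put 7 in bin 7; 3 remain.
Put 6 in bin 8; 4 remain.
Put 2 in bin 8; 2 remain.
Put 7 in bin 9; 3 remain.
Put 7 in bin 10; 3 remain.
Put 7 in bin 11; 3 remain.
Put 7 in bin 12; 3 remain.
Put 1 in bin 12; 2 remain.
Final bins: [7] [7] [6] [7] [6,1,3] [6] [7] [6,2] [7] [7] [7] [7,1].

12 bins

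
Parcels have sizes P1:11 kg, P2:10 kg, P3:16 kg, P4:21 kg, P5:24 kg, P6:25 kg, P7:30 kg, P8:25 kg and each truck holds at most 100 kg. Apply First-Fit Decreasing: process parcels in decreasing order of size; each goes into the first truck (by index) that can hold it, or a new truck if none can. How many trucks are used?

2 trucks

Sorted descending: 30, 25, 25, 24, 21, 16, 11, 10.
truck 1: place 30 kg, 70 kg left
truck 1: place 25 kg, 45 kg left
truck 1: place 25 kg, 20 kg left
truck 2: place 24 kg, 76 kg left
truck 2: place 21 kg, 55 kg left
truck 1: place 16 kg, 4 kg left
truck 2: place 11 kg, 44 kg left
truck 2: place 10 kg, 34 kg left
Final trucks: [30,25,25,16] [24,21,11,10].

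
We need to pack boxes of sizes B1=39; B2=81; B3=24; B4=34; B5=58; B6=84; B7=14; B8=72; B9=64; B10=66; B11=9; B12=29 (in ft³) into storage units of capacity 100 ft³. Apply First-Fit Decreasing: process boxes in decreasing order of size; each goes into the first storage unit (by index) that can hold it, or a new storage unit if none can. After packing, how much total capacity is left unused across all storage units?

26

Sorted descending: 84, 81, 72, 66, 64, 58, 39, 34, 29, 24, 14, 9.
storage unit 1: place 84 ft³, 16 ft³ left
storage unit 2: place 81 ft³, 19 ft³ left
storage unit 3: place 72 ft³, 28 ft³ left
storage unit 4: place 66 ft³, 34 ft³ left
storage unit 5: place 64 ft³, 36 ft³ left
storage unit 6: place 58 ft³, 42 ft³ left
storage unit 6: place 39 ft³, 3 ft³ left
storage unit 4: place 34 ft³, 0 ft³ left
storage unit 5: place 29 ft³, 7 ft³ left
storage unit 3: place 24 ft³, 4 ft³ left
storage unit 1: place 14 ft³, 2 ft³ left
storage unit 2: place 9 ft³, 10 ft³ left
6 storage units × 100 ft³ = 600 ft³; used 574 ft³; unused 26 ft³.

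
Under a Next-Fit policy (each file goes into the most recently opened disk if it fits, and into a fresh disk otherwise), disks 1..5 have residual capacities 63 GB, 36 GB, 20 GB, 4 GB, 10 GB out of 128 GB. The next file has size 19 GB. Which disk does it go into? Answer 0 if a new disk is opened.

0

Next-Fit only looks at disk 5, which has 10 GB free.
19 GB does not fit, so a new disk is opened.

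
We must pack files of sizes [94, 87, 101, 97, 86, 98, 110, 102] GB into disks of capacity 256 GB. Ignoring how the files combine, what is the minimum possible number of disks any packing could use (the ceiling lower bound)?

4

Total size = 94 + 87 + 101 + 97 + 86 + 98 + 110 + 102 = 775 GB.
⌈775 / 256⌉ = 4.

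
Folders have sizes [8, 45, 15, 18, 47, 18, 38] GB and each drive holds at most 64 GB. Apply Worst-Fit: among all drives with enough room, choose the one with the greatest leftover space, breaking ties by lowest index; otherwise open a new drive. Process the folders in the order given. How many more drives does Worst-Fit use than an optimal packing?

Worst-Fit: [8,45] [15,18,18] [47] [38] → 4 drives.
Total size 189 GB; any packing needs at least ⌈189/64⌉ = 3 drives.
An optimal packing achieves that bound: [47,15] [45,18] [38,18,8] → 3 drives.
Excess: 4 − 3 = 1.

1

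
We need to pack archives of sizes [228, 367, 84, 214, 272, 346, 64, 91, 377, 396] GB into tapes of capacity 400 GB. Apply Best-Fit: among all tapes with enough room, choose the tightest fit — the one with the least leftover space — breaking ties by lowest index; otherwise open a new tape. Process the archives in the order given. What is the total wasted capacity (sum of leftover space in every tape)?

Put 228 GB in tape 1; 172 GB remain.
Put 367 GB in tape 2; 33 GB remain.
Put 84 GB in tape 1; 88 GB remain.
Put 214 GB in tape 3; 186 GB remain.
Put 272 GB in tape 4; 128 GB remain.
Put 346 GB in tape 5; 54 GB remain.
Put 64 GB in tape 1; 24 GB remain.
Put 91 GB in tape 4; 37 GB remain.
Put 377 GB in tape 6; 23 GB remain.
Put 396 GB in tape 7; 4 GB remain.
7 tapes × 400 GB = 2800 GB; used 2439 GB; unused 361 GB.

361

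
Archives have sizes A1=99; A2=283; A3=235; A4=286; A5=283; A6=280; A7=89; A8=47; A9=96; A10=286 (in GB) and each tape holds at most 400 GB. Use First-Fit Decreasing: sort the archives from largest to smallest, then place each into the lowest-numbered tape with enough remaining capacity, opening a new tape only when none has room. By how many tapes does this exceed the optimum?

First-Fit Decreasing: [286,99] [286,96] [283,89] [283,47] [280] [235] → 6 tapes.
6 archives exceed 200 GB (half the capacity), and no two of those can share a tape, so at least 6 tapes are needed.
So 6 is already optimal.

0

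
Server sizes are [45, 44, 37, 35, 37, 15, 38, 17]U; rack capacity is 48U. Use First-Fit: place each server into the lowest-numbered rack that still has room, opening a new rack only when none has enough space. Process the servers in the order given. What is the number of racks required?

7 racks

rack 1: place 45U, 3U left
rack 2: place 44U, 4U left
rack 3: place 37U, 11U left
rack 4: place 35U, 13U left
rack 5: place 37U, 11U left
rack 6: place 15U, 33U left
rack 7: place 38U, 10U left
rack 6: place 17U, 16U left
Final racks: [45] [44] [37] [35] [37] [15,17] [38].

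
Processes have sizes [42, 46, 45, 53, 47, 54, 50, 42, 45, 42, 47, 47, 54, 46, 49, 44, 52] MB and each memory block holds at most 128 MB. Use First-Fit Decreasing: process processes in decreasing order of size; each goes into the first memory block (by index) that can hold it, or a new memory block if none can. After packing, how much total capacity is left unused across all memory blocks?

219

Sorted descending: 54, 54, 53, 52, 50, 49, 47, 47, 47, 46, 46, 45, 45, 44, 42, 42, 42.
Put 54 MB in memory block 1; 74 MB remain.
Put 54 MB in memory block 1; 20 MB remain.
Put 53 MB in memory block 2; 75 MB remain.
Put 52 MB in memory block 2; 23 MB remain.
Put 50 MB in memory block 3; 78 MB remain.
Put 49 MB in memory block 3; 29 MB remain.
Put 47 MB in memory block 4; 81 MB remain.
Put 47 MB in memory block 4; 34 MB remain.
Put 47 MB in memory block 5; 81 MB remain.
Put 46 MB in memory block 5; 35 MB remain.
Put 46 MB in memory block 6; 82 MB remain.
Put 45 MB in memory block 6; 37 MB remain.
Put 45 MB in memory block 7; 83 MB remain.
Put 44 MB in memory block 7; 39 MB remain.
Put 42 MB in memory block 8; 86 MB remain.
Put 42 MB in memory block 8; 44 MB remain.
Put 42 MB in memory block 8; 2 MB remain.
8 memory blocks × 128 MB = 1024 MB; used 805 MB; unused 219 MB.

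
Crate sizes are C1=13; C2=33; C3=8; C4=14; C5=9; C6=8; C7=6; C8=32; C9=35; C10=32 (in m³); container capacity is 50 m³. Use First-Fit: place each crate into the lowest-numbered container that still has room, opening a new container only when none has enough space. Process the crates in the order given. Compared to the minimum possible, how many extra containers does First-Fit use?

1

First-Fit: [13,33] [8,14,9,8,6] [32] [35] [32] → 5 containers.
Total size 190 m³; any packing needs at least ⌈190/50⌉ = 4 containers.
An optimal packing achieves that bound: [35,14] [33,13] [32,9,8] [32,8,6] → 4 containers.
Excess: 5 − 4 = 1.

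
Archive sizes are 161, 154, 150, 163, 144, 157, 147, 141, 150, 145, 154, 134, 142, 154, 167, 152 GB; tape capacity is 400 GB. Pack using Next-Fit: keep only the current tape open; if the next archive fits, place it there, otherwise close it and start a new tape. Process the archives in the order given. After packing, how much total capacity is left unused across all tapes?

785

161 GB → tape 1 (remaining 239 GB)
154 GB → tape 1 (remaining 85 GB)
150 GB → tape 2 (remaining 250 GB)
163 GB → tape 2 (remaining 87 GB)
144 GB → tape 3 (remaining 256 GB)
157 GB → tape 3 (remaining 99 GB)
147 GB → tape 4 (remaining 253 GB)
141 GB → tape 4 (remaining 112 GB)
150 GB → tape 5 (remaining 250 GB)
145 GB → tape 5 (remaining 105 GB)
154 GB → tape 6 (remaining 246 GB)
134 GB → tape 6 (remaining 112 GB)
142 GB → tape 7 (remaining 258 GB)
154 GB → tape 7 (remaining 104 GB)
167 GB → tape 8 (remaining 233 GB)
152 GB → tape 8 (remaining 81 GB)
8 tapes × 400 GB = 3200 GB; used 2415 GB; unused 785 GB.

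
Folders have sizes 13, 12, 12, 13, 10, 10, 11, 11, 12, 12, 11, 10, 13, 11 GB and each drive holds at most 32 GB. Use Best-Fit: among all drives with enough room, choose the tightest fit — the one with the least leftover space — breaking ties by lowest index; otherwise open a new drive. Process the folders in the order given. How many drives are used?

drive 1: place 13 GB, 19 GB left
drive 1: place 12 GB, 7 GB left
drive 2: place 12 GB, 20 GB left
drive 2: place 13 GB, 7 GB left
drive 3: place 10 GB, 22 GB left
drive 3: place 10 GB, 12 GB left
drive 3: place 11 GB, 1 GB left
drive 4: place 11 GB, 21 GB left
drive 4: place 12 GB, 9 GB left
drive 5: place 12 GB, 20 GB left
drive 5: place 11 GB, 9 GB left
drive 6: place 10 GB, 22 GB left
drive 6: place 13 GB, 9 GB left
drive 7: place 11 GB, 21 GB left

7 drives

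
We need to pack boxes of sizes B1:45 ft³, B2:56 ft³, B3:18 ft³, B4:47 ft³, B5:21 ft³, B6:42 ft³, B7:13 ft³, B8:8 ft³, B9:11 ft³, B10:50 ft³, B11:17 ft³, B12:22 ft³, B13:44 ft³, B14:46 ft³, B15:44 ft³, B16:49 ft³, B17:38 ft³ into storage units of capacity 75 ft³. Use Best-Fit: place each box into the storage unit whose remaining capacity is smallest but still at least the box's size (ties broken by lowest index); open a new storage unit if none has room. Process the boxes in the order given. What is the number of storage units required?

storage unit 1: place B1 (45 ft³), 30 ft³ left
storage unit 2: place B2 (56 ft³), 19 ft³ left
storage unit 2: place B3 (18 ft³), 1 ft³ left
storage unit 3: place B4 (47 ft³), 28 ft³ left
storage unit 3: place B5 (21 ft³), 7 ft³ left
storage unit 4: place B6 (42 ft³), 33 ft³ left
storage unit 1: place B7 (13 ft³), 17 ft³ left
storage unit 1: place B8 (8 ft³), 9 ft³ left
storage unit 4: place B9 (11 ft³), 22 ft³ left
storage unit 5: place B10 (50 ft³), 25 ft³ left
storage unit 4: place B11 (17 ft³), 5 ft³ left
storage unit 5: place B12 (22 ft³), 3 ft³ left
storage unit 6: place B13 (44 ft³), 31 ft³ left
storage unit 7: place B14 (46 ft³), 29 ft³ left
storage unit 8: place B15 (44 ft³), 31 ft³ left
storage unit 9: place B16 (49 ft³), 26 ft³ left
storage unit 10: place B17 (38 ft³), 37 ft³ left

10 storage units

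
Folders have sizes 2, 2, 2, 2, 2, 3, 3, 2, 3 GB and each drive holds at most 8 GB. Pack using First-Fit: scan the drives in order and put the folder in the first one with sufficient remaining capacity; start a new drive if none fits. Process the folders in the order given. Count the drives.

Put 2 GB in drive 1; 6 GB remain.
Put 2 GB in drive 1; 4 GB remain.
Put 2 GB in drive 1; 2 GB remain.
Put 2 GB in drive 1; 0 GB remain.
Put 2 GB in drive 2; 6 GB remain.
Put 3 GB in drive 2; 3 GB remain.
Put 3 GB in drive 2; 0 GB remain.
Put 2 GB in drive 3; 6 GB remain.
Put 3 GB in drive 3; 3 GB remain.
Final drives: [2,2,2,2] [2,3,3] [2,3].

3 drives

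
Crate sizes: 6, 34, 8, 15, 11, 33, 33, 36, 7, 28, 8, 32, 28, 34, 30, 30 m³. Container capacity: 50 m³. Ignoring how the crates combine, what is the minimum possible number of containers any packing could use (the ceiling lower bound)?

8

Total size = 6 + 34 + 8 + 15 + 11 + 33 + 33 + 36 + 7 + 28 + 8 + 32 + 28 + 34 + 30 + 30 = 373 m³.
⌈373 / 50⌉ = 8.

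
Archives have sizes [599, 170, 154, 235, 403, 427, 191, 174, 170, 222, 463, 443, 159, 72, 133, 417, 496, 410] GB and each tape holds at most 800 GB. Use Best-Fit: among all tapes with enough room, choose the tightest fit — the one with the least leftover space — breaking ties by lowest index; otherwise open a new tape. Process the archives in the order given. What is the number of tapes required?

tape 1: place 599 GB, 201 GB left
tape 1: place 170 GB, 31 GB left
tape 2: place 154 GB, 646 GB left
tape 2: place 235 GB, 411 GB left
tape 2: place 403 GB, 8 GB left
tape 3: place 427 GB, 373 GB left
tape 3: place 191 GB, 182 GB left
tape 3: place 174 GB, 8 GB left
tape 4: place 170 GB, 630 GB left
tape 4: place 222 GB, 408 GB left
tape 5: place 463 GB, 337 GB left
tape 6: place 443 GB, 357 GB left
tape 5: place 159 GB, 178 GB left
tape 5: place 72 GB, 106 GB left
tape 6: place 133 GB, 224 GB left
tape 7: place 417 GB, 383 GB left
tape 8: place 496 GB, 304 GB left
tape 9: place 410 GB, 390 GB left
Final tapes: [599,170] [154,235,403] [427,191,174] [170,222] [463,159,72] [443,133] [417] [496] [410].

9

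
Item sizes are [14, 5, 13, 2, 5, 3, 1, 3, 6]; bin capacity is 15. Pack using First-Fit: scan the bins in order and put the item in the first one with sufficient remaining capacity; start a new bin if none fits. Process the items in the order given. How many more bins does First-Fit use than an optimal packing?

First-Fit: [14,1] [5,2,5,3] [13] [3,6] → 4 bins.
Total size 52; any packing needs at least ⌈52/15⌉ = 4 bins.
So 4 is already optimal.

0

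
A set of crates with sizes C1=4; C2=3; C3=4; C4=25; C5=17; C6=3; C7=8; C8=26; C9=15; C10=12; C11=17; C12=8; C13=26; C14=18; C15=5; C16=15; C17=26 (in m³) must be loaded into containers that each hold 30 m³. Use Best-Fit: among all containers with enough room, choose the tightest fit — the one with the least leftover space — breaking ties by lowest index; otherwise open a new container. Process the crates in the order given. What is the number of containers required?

9

C1 (4 m³) → container 1 (remaining 26 m³)
C2 (3 m³) → container 1 (remaining 23 m³)
C3 (4 m³) → container 1 (remaining 19 m³)
C4 (25 m³) → container 2 (remaining 5 m³)
C5 (17 m³) → container 1 (remaining 2 m³)
C6 (3 m³) → container 2 (remaining 2 m³)
C7 (8 m³) → container 3 (remaining 22 m³)
C8 (26 m³) → container 4 (remaining 4 m³)
C9 (15 m³) → container 3 (remaining 7 m³)
C10 (12 m³) → container 5 (remaining 18 m³)
C11 (17 m³) → container 5 (remaining 1 m³)
C12 (8 m³) → container 6 (remaining 22 m³)
C13 (26 m³) → container 7 (remaining 4 m³)
C14 (18 m³) → container 6 (remaining 4 m³)
C15 (5 m³) → container 3 (remaining 2 m³)
C16 (15 m³) → container 8 (remaining 15 m³)
C17 (26 m³) → container 9 (remaining 4 m³)
Final containers: [4,3,4,17] [25,3] [8,15,5] [26] [12,17] [8,18] [26] [15] [26].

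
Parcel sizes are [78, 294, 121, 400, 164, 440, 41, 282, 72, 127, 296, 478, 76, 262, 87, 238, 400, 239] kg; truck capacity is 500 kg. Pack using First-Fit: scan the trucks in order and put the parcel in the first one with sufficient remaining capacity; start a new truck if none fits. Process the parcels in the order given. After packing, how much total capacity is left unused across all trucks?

405

Put 78 kg in truck 1; 422 kg remain.
Put 294 kg in truck 1; 128 kg remain.
Put 121 kg in truck 1; 7 kg remain.
Put 400 kg in truck 2; 100 kg remain.
Put 164 kg in truck 3; 336 kg remain.
Put 440 kg in truck 4; 60 kg remain.
Put 41 kg in truck 2; 59 kg remain.
Put 282 kg in truck 3; 54 kg remain.
Put 72 kg in truck 5; 428 kg remain.
Put 127 kg in truck 5; 301 kg remain.
Put 296 kg in truck 5; 5 kg remain.
Put 478 kg in truck 6; 22 kg remain.
Put 76 kg in truck 7; 424 kg remain.
Put 262 kg in truck 7; 162 kg remain.
Put 87 kg in truck 7; 75 kg remain.
Put 238 kg in truck 8; 262 kg remain.
Put 400 kg in truck 9; 100 kg remain.
Put 239 kg in truck 8; 23 kg remain.
9 trucks × 500 kg = 4500 kg; used 4095 kg; unused 405 kg.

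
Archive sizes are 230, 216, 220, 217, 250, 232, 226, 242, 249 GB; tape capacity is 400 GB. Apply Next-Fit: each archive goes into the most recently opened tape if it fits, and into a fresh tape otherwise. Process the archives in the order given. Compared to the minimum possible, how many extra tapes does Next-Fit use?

0

Next-Fit: [230] [216] [220] [217] [250] [232] [226] [242] [249] → 9 tapes.
9 archives exceed 200 GB (half the capacity), and no two of those can share a tape, so at least 9 tapes are needed.
So 9 is already optimal.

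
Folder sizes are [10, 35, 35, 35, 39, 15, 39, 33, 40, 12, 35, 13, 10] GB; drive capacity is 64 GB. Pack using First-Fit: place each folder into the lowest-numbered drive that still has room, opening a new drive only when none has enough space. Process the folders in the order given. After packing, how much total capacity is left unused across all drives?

10 GB → drive 1 (remaining 54 GB)
35 GB → drive 1 (remaining 19 GB)
35 GB → drive 2 (remaining 29 GB)
35 GB → drive 3 (remaining 29 GB)
39 GB → drive 4 (remaining 25 GB)
15 GB → drive 1 (remaining 4 GB)
39 GB → drive 5 (remaining 25 GB)
33 GB → drive 6 (remaining 31 GB)
40 GB → drive 7 (remaining 24 GB)
12 GB → drive 2 (remaining 17 GB)
35 GB → drive 8 (remaining 29 GB)
13 GB → drive 2 (remaining 4 GB)
10 GB → drive 3 (remaining 19 GB)
8 drives × 64 GB = 512 GB; used 351 GB; unused 161 GB.

161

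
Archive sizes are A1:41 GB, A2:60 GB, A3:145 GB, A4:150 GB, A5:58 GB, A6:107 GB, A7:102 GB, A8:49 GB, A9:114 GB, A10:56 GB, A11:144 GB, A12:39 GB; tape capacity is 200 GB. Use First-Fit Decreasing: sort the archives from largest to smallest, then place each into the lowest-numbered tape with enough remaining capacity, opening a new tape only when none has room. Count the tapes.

Sorted descending: 150, 145, 144, 114, 107, 102, 60, 58, 56, 49, 41, 39.
Put 150 GB in tape 1; 50 GB remain.
Put 145 GB in tape 2; 55 GB remain.
Put 144 GB in tape 3; 56 GB remain.
Put 114 GB in tape 4; 86 GB remain.
Put 107 GB in tape 5; 93 GB remain.
Put 102 GB in tape 6; 98 GB remain.
Put 60 GB in tape 4; 26 GB remain.
Put 58 GB in tape 5; 35 GB remain.
Put 56 GB in tape 3; 0 GB remain.
Put 49 GB in tape 1; 1 GB remain.
Put 41 GB in tape 2; 14 GB remain.
Put 39 GB in tape 6; 59 GB remain.
Final tapes: [150,49] [145,41] [144,56] [114,60] [107,58] [102,39].

6 tapes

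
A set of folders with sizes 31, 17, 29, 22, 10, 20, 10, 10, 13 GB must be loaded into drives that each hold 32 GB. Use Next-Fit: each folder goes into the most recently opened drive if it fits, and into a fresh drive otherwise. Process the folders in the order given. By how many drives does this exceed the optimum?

Next-Fit: [31] [17] [29] [22,10] [20,10] [10,13] → 6 drives.
Total size 162 GB; any packing needs at least ⌈162/32⌉ = 6 drives.
So 6 is already optimal.

0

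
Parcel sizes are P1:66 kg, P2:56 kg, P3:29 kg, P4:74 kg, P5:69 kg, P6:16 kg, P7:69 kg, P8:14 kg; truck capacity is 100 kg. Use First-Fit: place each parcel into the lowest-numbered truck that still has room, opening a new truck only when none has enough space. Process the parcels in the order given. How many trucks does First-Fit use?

5 trucks

truck 1: place P1 (66 kg), 34 kg left
truck 2: place P2 (56 kg), 44 kg left
truck 1: place P3 (29 kg), 5 kg left
truck 3: place P4 (74 kg), 26 kg left
truck 4: place P5 (69 kg), 31 kg left
truck 2: place P6 (16 kg), 28 kg left
truck 5: place P7 (69 kg), 31 kg left
truck 2: place P8 (14 kg), 14 kg left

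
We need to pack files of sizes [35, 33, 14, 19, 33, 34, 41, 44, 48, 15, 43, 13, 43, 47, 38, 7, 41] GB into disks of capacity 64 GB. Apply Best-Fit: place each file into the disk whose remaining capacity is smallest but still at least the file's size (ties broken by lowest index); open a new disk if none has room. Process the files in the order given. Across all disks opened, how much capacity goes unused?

Put 35 GB in disk 1; 29 GB remain.
Put 33 GB in disk 2; 31 GB remain.
Put 14 GB in disk 1; 15 GB remain.
Put 19 GB in disk 2; 12 GB remain.
Put 33 GB in disk 3; 31 GB remain.
Put 34 GB in disk 4; 30 GB remain.
Put 41 GB in disk 5; 23 GB remain.
Put 44 GB in disk 6; 20 GB remain.
Put 48 GB in disk 7; 16 GB remain.
Put 15 GB in disk 1; 0 GB remain.
Put 43 GB in disk 8; 21 GB remain.
Put 13 GB in disk 7; 3 GB remain.
Put 43 GB in disk 9; 21 GB remain.
Put 47 GB in disk 10; 17 GB remain.
Put 38 GB in disk 11; 26 GB remain.
Put 7 GB in disk 2; 5 GB remain.
Put 41 GB in disk 12; 23 GB remain.
12 disks × 64 GB = 768 GB; used 548 GB; unused 220 GB.

220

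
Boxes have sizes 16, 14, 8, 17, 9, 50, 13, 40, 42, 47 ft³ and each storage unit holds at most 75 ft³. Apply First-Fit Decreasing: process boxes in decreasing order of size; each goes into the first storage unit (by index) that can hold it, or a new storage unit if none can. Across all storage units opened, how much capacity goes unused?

44

Sorted descending: 50, 47, 42, 40, 17, 16, 14, 13, 9, 8.
50 ft³ → storage unit 1 (remaining 25 ft³)
47 ft³ → storage unit 2 (remaining 28 ft³)
42 ft³ → storage unit 3 (remaining 33 ft³)
40 ft³ → storage unit 4 (remaining 35 ft³)
17 ft³ → storage unit 1 (remaining 8 ft³)
16 ft³ → storage unit 2 (remaining 12 ft³)
14 ft³ → storage unit 3 (remaining 19 ft³)
13 ft³ → storage unit 3 (remaining 6 ft³)
9 ft³ → storage unit 2 (remaining 3 ft³)
8 ft³ → storage unit 1 (remaining 0 ft³)
4 storage units × 75 ft³ = 300 ft³; used 256 ft³; unused 44 ft³.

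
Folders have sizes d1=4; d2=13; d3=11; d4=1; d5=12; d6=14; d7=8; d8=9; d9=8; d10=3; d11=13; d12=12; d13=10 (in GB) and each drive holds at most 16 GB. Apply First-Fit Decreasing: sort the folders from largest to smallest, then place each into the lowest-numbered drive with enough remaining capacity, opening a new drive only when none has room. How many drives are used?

Sorted descending: 14, 13, 13, 12, 12, 11, 10, 9, 8, 8, 4, 3, 1.
Put 14 GB in drive 1; 2 GB remain.
Put 13 GB in drive 2; 3 GB remain.
Put 13 GB in drive 3; 3 GB remain.
Put 12 GB in drive 4; 4 GB remain.
Put 12 GB in drive 5; 4 GB remain.
Put 11 GB in drive 6; 5 GB remain.
Put 10 GB in drive 7; 6 GB remain.
Put 9 GB in drive 8; 7 GB remain.
Put 8 GB in drive 9; 8 GB remain.
Put 8 GB in drive 9; 0 GB remain.
Put 4 GB in drive 4; 0 GB remain.
Put 3 GB in drive 2; 0 GB remain.
Put 1 GB in drive 1; 1 GB remain.

9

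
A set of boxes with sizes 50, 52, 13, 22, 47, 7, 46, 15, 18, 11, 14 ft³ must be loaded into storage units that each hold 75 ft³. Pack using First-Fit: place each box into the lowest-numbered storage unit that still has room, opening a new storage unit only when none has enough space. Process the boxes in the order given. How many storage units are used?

50 ft³ → storage unit 1 (remaining 25 ft³)
52 ft³ → storage unit 2 (remaining 23 ft³)
13 ft³ → storage unit 1 (remaining 12 ft³)
22 ft³ → storage unit 2 (remaining 1 ft³)
47 ft³ → storage unit 3 (remaining 28 ft³)
7 ft³ → storage unit 1 (remaining 5 ft³)
46 ft³ → storage unit 4 (remaining 29 ft³)
15 ft³ → storage unit 3 (remaining 13 ft³)
18 ft³ → storage unit 4 (remaining 11 ft³)
11 ft³ → storage unit 3 (remaining 2 ft³)
14 ft³ → storage unit 5 (remaining 61 ft³)

5 storage units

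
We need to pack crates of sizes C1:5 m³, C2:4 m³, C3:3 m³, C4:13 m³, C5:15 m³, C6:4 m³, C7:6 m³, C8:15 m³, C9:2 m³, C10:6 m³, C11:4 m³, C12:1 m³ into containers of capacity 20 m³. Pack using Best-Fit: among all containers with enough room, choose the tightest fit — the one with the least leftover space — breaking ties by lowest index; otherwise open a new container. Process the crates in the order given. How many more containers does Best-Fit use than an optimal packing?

1

Best-Fit: [5,4,3,6] [13,6,1] [15,4] [15,2] [4] → 5 containers.
Total size 78 m³; any packing needs at least ⌈78/20⌉ = 4 containers.
An optimal packing achieves that bound: [15,5] [15,4,1] [13,6] [6,4,4,3,2] → 4 containers.
Excess: 5 − 4 = 1.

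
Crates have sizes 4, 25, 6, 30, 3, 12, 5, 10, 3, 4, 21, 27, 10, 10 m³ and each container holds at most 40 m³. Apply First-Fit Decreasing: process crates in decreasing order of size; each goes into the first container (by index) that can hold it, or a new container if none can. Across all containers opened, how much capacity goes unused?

Sorted descending: 30, 27, 25, 21, 12, 10, 10, 10, 6, 5, 4, 4, 3, 3.
Put 30 m³ in container 1; 10 m³ remain.
Put 27 m³ in container 2; 13 m³ remain.
Put 25 m³ in container 3; 15 m³ remain.
Put 21 m³ in container 4; 19 m³ remain.
Put 12 m³ in container 2; 1 m³ remain.
Put 10 m³ in container 1; 0 m³ remain.
Put 10 m³ in container 3; 5 m³ remain.
Put 10 m³ in container 4; 9 m³ remain.
Put 6 m³ in container 4; 3 m³ remain.
Put 5 m³ in container 3; 0 m³ remain.
Put 4 m³ in container 5; 36 m³ remain.
Put 4 m³ in container 5; 32 m³ remain.
Put 3 m³ in container 4; 0 m³ remain.
Put 3 m³ in container 5; 29 m³ remain.
5 containers × 40 m³ = 200 m³; used 170 m³; unused 30 m³.

30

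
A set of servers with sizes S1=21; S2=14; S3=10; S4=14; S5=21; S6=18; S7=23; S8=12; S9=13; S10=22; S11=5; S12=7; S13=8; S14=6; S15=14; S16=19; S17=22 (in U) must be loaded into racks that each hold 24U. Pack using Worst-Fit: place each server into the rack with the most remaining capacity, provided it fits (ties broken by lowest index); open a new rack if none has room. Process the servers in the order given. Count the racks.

12 racks

Put S1 (21U) in rack 1; 3U remain.
Put S2 (14U) in rack 2; 10U remain.
Put S3 (10U) in rack 2; 0U remain.
Put S4 (14U) in rack 3; 10U remain.
Put S5 (21U) in rack 4; 3U remain.
Put S6 (18U) in rack 5; 6U remain.
Put S7 (23U) in rack 6; 1U remain.
Put S8 (12U) in rack 7; 12U remain.
Put S9 (13U) in rack 8; 11U remain.
Put S10 (22U) in rack 9; 2U remain.
Put S11 (5U) in rack 7; 7U remain.
Put S12 (7U) in rack 8; 4U remain.
Put S13 (8U) in rack 3; 2U remain.
Put S14 (6U) in rack 7; 1U remain.
Put S15 (14U) in rack 10; 10U remain.
Put S16 (19U) in rack 11; 5U remain.
Put S17 (22U) in rack 12; 2U remain.
Final racks: [21] [14,10] [14,8] [21] [18] [23] [12,5,6] [13,7] [22] [14] [19] [22].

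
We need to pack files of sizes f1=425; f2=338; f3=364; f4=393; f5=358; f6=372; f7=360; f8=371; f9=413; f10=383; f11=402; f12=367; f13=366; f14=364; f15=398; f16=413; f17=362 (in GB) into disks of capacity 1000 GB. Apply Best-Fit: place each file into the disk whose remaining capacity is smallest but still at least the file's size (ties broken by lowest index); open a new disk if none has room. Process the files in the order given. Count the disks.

Put f1 (425 GB) in disk 1; 575 GB remain.
Put f2 (338 GB) in disk 1; 237 GB remain.
Put f3 (364 GB) in disk 2; 636 GB remain.
Put f4 (393 GB) in disk 2; 243 GB remain.
Put f5 (358 GB) in disk 3; 642 GB remain.
Put f6 (372 GB) in disk 3; 270 GB remain.
Put f7 (360 GB) in disk 4; 640 GB remain.
Put f8 (371 GB) in disk 4; 269 GB remain.
Put f9 (413 GB) in disk 5; 587 GB remain.
Put f10 (383 GB) in disk 5; 204 GB remain.
Put f11 (402 GB) in disk 6; 598 GB remain.
Put f12 (367 GB) in disk 6; 231 GB remain.
Put f13 (366 GB) in disk 7; 634 GB remain.
Put f14 (364 GB) in disk 7; 270 GB remain.
Put f15 (398 GB) in disk 8; 602 GB remain.
Put f16 (413 GB) in disk 8; 189 GB remain.
Put f17 (362 GB) in disk 9; 638 GB remain.
Final disks: [425,338] [364,393] [358,372] [360,371] [413,383] [402,367] [366,364] [398,413] [362].

9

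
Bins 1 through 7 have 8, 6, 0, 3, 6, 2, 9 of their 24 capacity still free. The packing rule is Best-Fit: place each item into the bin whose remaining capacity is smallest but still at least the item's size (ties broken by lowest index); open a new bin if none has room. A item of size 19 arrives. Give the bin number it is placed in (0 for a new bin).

0

No bin has ≥ 19 free, so a new bin is opened.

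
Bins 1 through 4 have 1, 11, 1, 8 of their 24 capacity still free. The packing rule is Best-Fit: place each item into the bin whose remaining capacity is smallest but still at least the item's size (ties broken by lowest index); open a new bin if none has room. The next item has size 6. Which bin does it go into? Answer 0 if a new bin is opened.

Bins with room: bin 2 (11), bin 4 (8).
Tightest fit is bin 4 with 8 free.

4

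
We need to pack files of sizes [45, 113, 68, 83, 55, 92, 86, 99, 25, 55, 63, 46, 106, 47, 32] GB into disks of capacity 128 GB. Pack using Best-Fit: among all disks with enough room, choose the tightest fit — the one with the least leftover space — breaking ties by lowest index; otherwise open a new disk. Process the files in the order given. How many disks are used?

10

disk 1: place 45 GB, 83 GB left
disk 2: place 113 GB, 15 GB left
disk 1: place 68 GB, 15 GB left
disk 3: place 83 GB, 45 GB left
disk 4: place 55 GB, 73 GB left
disk 5: place 92 GB, 36 GB left
disk 6: place 86 GB, 42 GB left
disk 7: place 99 GB, 29 GB left
disk 7: place 25 GB, 4 GB left
disk 4: place 55 GB, 18 GB left
disk 8: place 63 GB, 65 GB left
disk 8: place 46 GB, 19 GB left
disk 9: place 106 GB, 22 GB left
disk 10: place 47 GB, 81 GB left
disk 5: place 32 GB, 4 GB left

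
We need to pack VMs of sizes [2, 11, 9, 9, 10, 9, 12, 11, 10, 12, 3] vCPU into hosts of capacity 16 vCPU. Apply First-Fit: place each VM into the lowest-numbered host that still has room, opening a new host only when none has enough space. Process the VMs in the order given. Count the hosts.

9 hosts

host 1: place 2 vCPU, 14 vCPU left
host 1: place 11 vCPU, 3 vCPU left
host 2: place 9 vCPU, 7 vCPU left
host 3: place 9 vCPU, 7 vCPU left
host 4: place 10 vCPU, 6 vCPU left
host 5: place 9 vCPU, 7 vCPU left
host 6: place 12 vCPU, 4 vCPU left
host 7: place 11 vCPU, 5 vCPU left
host 8: place 10 vCPU, 6 vCPU left
host 9: place 12 vCPU, 4 vCPU left
host 1: place 3 vCPU, 0 vCPU left
Final hosts: [2,11,3] [9] [9] [10] [9] [12] [11] [10] [12].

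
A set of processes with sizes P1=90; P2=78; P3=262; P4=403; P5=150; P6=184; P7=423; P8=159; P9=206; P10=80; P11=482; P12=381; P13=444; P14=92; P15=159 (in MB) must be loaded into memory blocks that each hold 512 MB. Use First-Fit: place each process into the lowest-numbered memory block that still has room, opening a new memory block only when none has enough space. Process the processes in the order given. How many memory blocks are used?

8 memory blocks

memory block 1: place P1 (90 MB), 422 MB left
memory block 1: place P2 (78 MB), 344 MB left
memory block 1: place P3 (262 MB), 82 MB left
memory block 2: place P4 (403 MB), 109 MB left
memory block 3: place P5 (150 MB), 362 MB left
memory block 3: place P6 (184 MB), 178 MB left
memory block 4: place P7 (423 MB), 89 MB left
memory block 3: place P8 (159 MB), 19 MB left
memory block 5: place P9 (206 MB), 306 MB left
memory block 1: place P10 (80 MB), 2 MB left
memory block 6: place P11 (482 MB), 30 MB left
memory block 7: place P12 (381 MB), 131 MB left
memory block 8: place P13 (444 MB), 68 MB left
memory block 2: place P14 (92 MB), 17 MB left
memory block 5: place P15 (159 MB), 147 MB left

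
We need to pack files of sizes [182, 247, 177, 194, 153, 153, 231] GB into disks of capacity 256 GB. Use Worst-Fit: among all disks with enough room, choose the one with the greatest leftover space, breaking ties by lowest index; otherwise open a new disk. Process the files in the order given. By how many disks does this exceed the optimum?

0

Worst-Fit: [182] [247] [177] [194] [153] [153] [231] → 7 disks.
7 files exceed 128 GB (half the capacity), and no two of those can share a disk, so at least 7 disks are needed.
So 7 is already optimal.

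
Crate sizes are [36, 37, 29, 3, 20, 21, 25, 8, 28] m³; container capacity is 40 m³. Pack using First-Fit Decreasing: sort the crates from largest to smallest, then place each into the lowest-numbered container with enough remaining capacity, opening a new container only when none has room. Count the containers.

Sorted descending: 37, 36, 29, 28, 25, 21, 20, 8, 3.
Put 37 m³ in container 1; 3 m³ remain.
Put 36 m³ in container 2; 4 m³ remain.
Put 29 m³ in container 3; 11 m³ remain.
Put 28 m³ in container 4; 12 m³ remain.
Put 25 m³ in container 5; 15 m³ remain.
Put 21 m³ in container 6; 19 m³ remain.
Put 20 m³ in container 7; 20 m³ remain.
Put 8 m³ in container 3; 3 m³ remain.
Put 3 m³ in container 1; 0 m³ remain.

7 containers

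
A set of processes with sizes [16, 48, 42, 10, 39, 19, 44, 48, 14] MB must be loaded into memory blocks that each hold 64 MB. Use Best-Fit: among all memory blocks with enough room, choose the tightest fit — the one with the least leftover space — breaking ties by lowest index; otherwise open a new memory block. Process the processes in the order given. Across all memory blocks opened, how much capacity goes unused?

memory block 1: place 16 MB, 48 MB left
memory block 1: place 48 MB, 0 MB left
memory block 2: place 42 MB, 22 MB left
memory block 2: place 10 MB, 12 MB left
memory block 3: place 39 MB, 25 MB left
memory block 3: place 19 MB, 6 MB left
memory block 4: place 44 MB, 20 MB left
memory block 5: place 48 MB, 16 MB left
memory block 5: place 14 MB, 2 MB left
5 memory blocks × 64 MB = 320 MB; used 280 MB; unused 40 MB.

40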